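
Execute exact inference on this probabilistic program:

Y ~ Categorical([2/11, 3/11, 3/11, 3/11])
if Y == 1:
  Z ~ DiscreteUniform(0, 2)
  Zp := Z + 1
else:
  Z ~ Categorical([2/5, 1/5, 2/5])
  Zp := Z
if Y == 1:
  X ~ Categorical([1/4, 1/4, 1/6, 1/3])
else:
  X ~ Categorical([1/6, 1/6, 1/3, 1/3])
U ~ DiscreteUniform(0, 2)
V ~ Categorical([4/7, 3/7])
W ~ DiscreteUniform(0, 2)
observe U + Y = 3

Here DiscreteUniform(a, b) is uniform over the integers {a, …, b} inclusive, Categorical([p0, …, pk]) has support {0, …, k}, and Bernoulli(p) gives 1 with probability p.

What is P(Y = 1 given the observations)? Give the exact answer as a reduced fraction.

P(Y = 1 | obs) = 1/3

Enumerate traces; 216 have nonzero weight after conditioning:
  (Y=1, Z=0, X=0, U=2, V=0, W=0) weight 1/693
  (Y=1, Z=0, X=0, U=2, V=0, W=1) weight 1/693
  (Y=1, Z=0, X=0, U=2, V=0, W=2) weight 1/693
  (Y=1, Z=0, X=0, U=2, V=1, W=0) weight 1/924
  (Y=1, Z=0, X=0, U=2, V=1, W=1) weight 1/924
  (Y=1, Z=0, X=0, U=2, V=1, W=2) weight 1/924
  (Y=1, Z=0, X=1, U=2, V=0, W=0) weight 1/693
  (Y=1, Z=0, X=1, U=2, V=0, W=1) weight 1/693
  (Y=2, Z=0, X=0, U=1, V=0, W=0) weight 4/3465
  (Y=3, Z=0, X=0, U=0, V=0, W=0) weight 4/3465
  … 206 more
Group by Y:
  weight(Y=1) = 1/11
  weight(Y=2) = 1/11
  weight(Y=3) = 1/11
Total weight = 1/11 + 1/11 + 1/11 = 3/11
P(Y=1 | obs) = 1/11 / 3/11 = 1/3
P(Y=2 | obs) = 1/11 / 3/11 = 1/3
P(Y=3 | obs) = 1/11 / 3/11 = 1/3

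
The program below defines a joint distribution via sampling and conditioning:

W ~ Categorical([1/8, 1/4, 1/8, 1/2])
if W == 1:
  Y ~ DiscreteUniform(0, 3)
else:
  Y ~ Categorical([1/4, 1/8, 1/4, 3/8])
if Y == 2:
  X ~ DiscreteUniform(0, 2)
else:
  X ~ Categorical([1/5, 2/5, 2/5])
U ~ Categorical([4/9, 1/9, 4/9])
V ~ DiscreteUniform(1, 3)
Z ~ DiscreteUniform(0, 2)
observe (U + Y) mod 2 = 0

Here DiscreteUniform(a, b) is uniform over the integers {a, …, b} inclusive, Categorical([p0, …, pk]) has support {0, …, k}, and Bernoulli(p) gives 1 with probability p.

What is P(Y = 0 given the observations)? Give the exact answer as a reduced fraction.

Enumerate traces; 648 have nonzero weight after conditioning:
  (W=0, Y=0, X=0, U=0, V=1, Z=0) weight 1/3240
  (W=0, Y=0, X=0, U=0, V=1, Z=1) weight 1/3240
  (W=0, Y=0, X=0, U=0, V=1, Z=2) weight 1/3240
  (W=0, Y=0, X=0, U=0, V=2, Z=0) weight 1/3240
  (W=0, Y=0, X=0, U=0, V=2, Z=1) weight 1/3240
  (W=0, Y=0, X=0, U=0, V=2, Z=2) weight 1/3240
  (W=0, Y=0, X=0, U=0, V=3, Z=0) weight 1/3240
  (W=0, Y=0, X=0, U=0, V=3, Z=1) weight 1/3240
  (W=0, Y=1, X=0, U=1, V=1, Z=0) weight 1/25920
  (W=0, Y=2, X=0, U=0, V=1, Z=0) weight 1/1944
  … 638 more
Group by Y:
  weight(Y=0) = 2/9
  weight(Y=1) = 5/288
  weight(Y=2) = 2/9
  weight(Y=3) = 11/288
Total weight = 2/9 + 5/288 + 2/9 + 11/288 = 1/2
P(Y=0 | obs) = 2/9 / 1/2 = 4/9
P(Y=1 | obs) = 5/288 / 1/2 = 5/144
P(Y=2 | obs) = 2/9 / 1/2 = 4/9
P(Y=3 | obs) = 11/288 / 1/2 = 11/144

P(Y = 0 | obs) = 4/9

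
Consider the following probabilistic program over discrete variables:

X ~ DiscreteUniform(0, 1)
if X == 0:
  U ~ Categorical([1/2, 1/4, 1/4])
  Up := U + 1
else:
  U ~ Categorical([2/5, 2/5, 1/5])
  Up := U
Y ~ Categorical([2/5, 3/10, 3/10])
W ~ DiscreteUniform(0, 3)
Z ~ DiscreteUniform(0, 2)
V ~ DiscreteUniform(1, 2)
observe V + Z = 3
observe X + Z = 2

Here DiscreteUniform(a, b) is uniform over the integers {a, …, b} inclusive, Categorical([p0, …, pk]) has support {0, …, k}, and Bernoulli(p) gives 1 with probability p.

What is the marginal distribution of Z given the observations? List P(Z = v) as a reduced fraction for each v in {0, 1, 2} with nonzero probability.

Enumerate traces; 72 have nonzero weight after conditioning:
  (X=0, U=0, Y=0, W=0, Z=2, V=1) weight 1/240
  (X=0, U=0, Y=0, W=1, Z=2, V=1) weight 1/240
  (X=0, U=0, Y=0, W=2, Z=2, V=1) weight 1/240
  (X=0, U=0, Y=0, W=3, Z=2, V=1) weight 1/240
  (X=0, U=0, Y=1, W=0, Z=2, V=1) weight 1/320
  (X=0, U=0, Y=1, W=1, Z=2, V=1) weight 1/320
  (X=0, U=0, Y=1, W=2, Z=2, V=1) weight 1/320
  (X=0, U=0, Y=1, W=3, Z=2, V=1) weight 1/320
  (X=1, U=0, Y=0, W=0, Z=1, V=2) weight 1/300
  … 63 more
Group by Z:
  weight(Z=1) = 1/12
  weight(Z=2) = 1/12
Total weight = 1/12 + 1/12 = 1/6
P(Z=1 | obs) = 1/12 / 1/6 = 1/2
P(Z=2 | obs) = 1/12 / 1/6 = 1/2

P(Z=1) = 1/2, P(Z=2) = 1/2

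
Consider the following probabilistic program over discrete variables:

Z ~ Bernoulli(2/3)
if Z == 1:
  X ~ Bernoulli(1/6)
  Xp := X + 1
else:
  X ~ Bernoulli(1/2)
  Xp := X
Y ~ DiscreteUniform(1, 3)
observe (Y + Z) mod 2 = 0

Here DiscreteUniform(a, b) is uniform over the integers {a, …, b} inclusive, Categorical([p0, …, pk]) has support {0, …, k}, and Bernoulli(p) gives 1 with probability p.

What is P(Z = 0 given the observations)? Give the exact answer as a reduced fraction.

Enumerate traces; 6 have nonzero weight after conditioning:
  (Z=0, X=0, Y=2) weight 1/18
  (Z=0, X=1, Y=2) weight 1/18
  (Z=1, X=0, Y=1) weight 5/27
  (Z=1, X=0, Y=3) weight 5/27
  (Z=1, X=1, Y=1) weight 1/27
  (Z=1, X=1, Y=3) weight 1/27
Group by Z:
  weight(Z=0) = 1/9
  weight(Z=1) = 4/9
Total weight = 1/9 + 4/9 = 5/9
P(Z=0 | obs) = 1/9 / 5/9 = 1/5
P(Z=1 | obs) = 4/9 / 5/9 = 4/5

P(Z = 0 | obs) = 1/5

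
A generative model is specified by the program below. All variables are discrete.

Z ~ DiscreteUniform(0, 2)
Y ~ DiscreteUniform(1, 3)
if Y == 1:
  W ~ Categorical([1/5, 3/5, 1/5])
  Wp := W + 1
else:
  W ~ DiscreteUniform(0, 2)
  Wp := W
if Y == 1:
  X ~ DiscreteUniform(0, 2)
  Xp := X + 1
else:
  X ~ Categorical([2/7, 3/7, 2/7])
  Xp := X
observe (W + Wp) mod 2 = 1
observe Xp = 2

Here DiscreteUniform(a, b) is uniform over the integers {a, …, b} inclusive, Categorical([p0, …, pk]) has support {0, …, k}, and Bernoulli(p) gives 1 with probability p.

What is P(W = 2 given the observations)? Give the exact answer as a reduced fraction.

P(W = 2 | obs) = 1/5

Enumerate traces; 9 have nonzero weight after conditioning:
  (Z=0, Y=1, W=0, X=1) weight 1/135
  (Z=0, Y=1, W=1, X=1) weight 1/45
  (Z=0, Y=1, W=2, X=1) weight 1/135
  (Z=1, Y=1, W=0, X=1) weight 1/135
  (Z=1, Y=1, W=1, X=1) weight 1/45
  (Z=1, Y=1, W=2, X=1) weight 1/135
  (Z=2, Y=1, W=0, X=1) weight 1/135
  (Z=2, Y=1, W=1, X=1) weight 1/45
  … 1 more
Group by W:
  weight(W=0) = 1/45
  weight(W=1) = 1/15
  weight(W=2) = 1/45
Total weight = 1/45 + 1/15 + 1/45 = 1/9
P(W=0 | obs) = 1/45 / 1/9 = 1/5
P(W=1 | obs) = 1/15 / 1/9 = 3/5
P(W=2 | obs) = 1/45 / 1/9 = 1/5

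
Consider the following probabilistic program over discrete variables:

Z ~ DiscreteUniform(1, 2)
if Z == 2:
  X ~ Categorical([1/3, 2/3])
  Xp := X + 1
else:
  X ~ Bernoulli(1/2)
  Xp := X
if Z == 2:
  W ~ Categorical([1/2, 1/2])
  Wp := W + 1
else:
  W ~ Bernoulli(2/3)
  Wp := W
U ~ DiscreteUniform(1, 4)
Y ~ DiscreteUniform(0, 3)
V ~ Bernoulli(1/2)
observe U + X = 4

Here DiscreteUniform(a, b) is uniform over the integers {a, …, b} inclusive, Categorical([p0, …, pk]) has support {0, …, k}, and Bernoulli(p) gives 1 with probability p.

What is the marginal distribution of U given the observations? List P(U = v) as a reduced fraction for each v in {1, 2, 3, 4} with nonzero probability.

P(U=3) = 7/12, P(U=4) = 5/12

Enumerate traces; 64 have nonzero weight after conditioning:
  (Z=1, X=0, W=0, U=4, Y=0, V=0) weight 1/384
  (Z=1, X=0, W=0, U=4, Y=0, V=1) weight 1/384
  (Z=1, X=0, W=0, U=4, Y=1, V=0) weight 1/384
  (Z=1, X=0, W=0, U=4, Y=1, V=1) weight 1/384
  (Z=1, X=0, W=0, U=4, Y=2, V=0) weight 1/384
  (Z=1, X=0, W=0, U=4, Y=2, V=1) weight 1/384
  (Z=1, X=0, W=0, U=4, Y=3, V=0) weight 1/384
  (Z=1, X=0, W=0, U=4, Y=3, V=1) weight 1/384
  (Z=1, X=1, W=0, U=3, Y=0, V=0) weight 1/384
  … 55 more
Group by U:
  weight(U=3) = 7/48
  weight(U=4) = 5/48
Total weight = 7/48 + 5/48 = 1/4
P(U=3 | obs) = 7/48 / 1/4 = 7/12
P(U=4 | obs) = 5/48 / 1/4 = 5/12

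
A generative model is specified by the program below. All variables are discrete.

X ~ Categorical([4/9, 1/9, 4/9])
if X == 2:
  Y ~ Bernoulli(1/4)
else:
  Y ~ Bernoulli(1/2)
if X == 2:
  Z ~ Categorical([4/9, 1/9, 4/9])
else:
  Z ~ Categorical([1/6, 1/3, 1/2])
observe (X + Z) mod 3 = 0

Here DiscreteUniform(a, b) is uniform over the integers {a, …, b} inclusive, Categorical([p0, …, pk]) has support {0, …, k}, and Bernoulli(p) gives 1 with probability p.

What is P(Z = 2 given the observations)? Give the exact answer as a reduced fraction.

Enumerate traces; 6 have nonzero weight after conditioning:
  (X=0, Y=0, Z=0) weight 1/27
  (X=0, Y=1, Z=0) weight 1/27
  (X=1, Y=0, Z=2) weight 1/36
  (X=1, Y=1, Z=2) weight 1/36
  (X=2, Y=0, Z=1) weight 1/27
  (X=2, Y=1, Z=1) weight 1/81
Group by Z:
  weight(Z=0) = 2/27
  weight(Z=1) = 4/81
  weight(Z=2) = 1/18
Total weight = 2/27 + 4/81 + 1/18 = 29/162
P(Z=0 | obs) = 2/27 / 29/162 = 12/29
P(Z=1 | obs) = 4/81 / 29/162 = 8/29
P(Z=2 | obs) = 1/18 / 29/162 = 9/29

P(Z = 2 | obs) = 9/29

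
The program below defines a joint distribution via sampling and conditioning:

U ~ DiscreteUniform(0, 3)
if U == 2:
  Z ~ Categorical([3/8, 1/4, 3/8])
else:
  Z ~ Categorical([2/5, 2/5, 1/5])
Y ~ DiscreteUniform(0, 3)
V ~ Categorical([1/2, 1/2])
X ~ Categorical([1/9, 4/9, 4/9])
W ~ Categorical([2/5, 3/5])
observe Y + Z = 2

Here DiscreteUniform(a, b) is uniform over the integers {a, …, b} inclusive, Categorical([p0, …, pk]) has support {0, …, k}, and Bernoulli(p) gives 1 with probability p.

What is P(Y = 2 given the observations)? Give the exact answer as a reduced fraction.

P(Y = 2 | obs) = 63/160

Enumerate traces; 144 have nonzero weight after conditioning:
  (U=0, Z=0, Y=2, V=0, X=0, W=0) weight 1/1800
  (U=0, Z=0, Y=2, V=0, X=0, W=1) weight 1/1200
  (U=0, Z=0, Y=2, V=0, X=1, W=0) weight 1/450
  (U=0, Z=0, Y=2, V=0, X=1, W=1) weight 1/300
  (U=0, Z=0, Y=2, V=0, X=2, W=0) weight 1/450
  (U=0, Z=0, Y=2, V=0, X=2, W=1) weight 1/300
  (U=0, Z=0, Y=2, V=1, X=0, W=0) weight 1/1800
  (U=0, Z=0, Y=2, V=1, X=0, W=1) weight 1/1200
  (U=0, Z=1, Y=1, V=0, X=0, W=0) weight 1/1800
  (U=0, Z=2, Y=0, V=0, X=0, W=0) weight 1/3600
  … 134 more
Group by Y:
  weight(Y=0) = 39/640
  weight(Y=1) = 29/320
  weight(Y=2) = 63/640
Total weight = 39/640 + 29/320 + 63/640 = 1/4
P(Y=0 | obs) = 39/640 / 1/4 = 39/160
P(Y=1 | obs) = 29/320 / 1/4 = 29/80
P(Y=2 | obs) = 63/640 / 1/4 = 63/160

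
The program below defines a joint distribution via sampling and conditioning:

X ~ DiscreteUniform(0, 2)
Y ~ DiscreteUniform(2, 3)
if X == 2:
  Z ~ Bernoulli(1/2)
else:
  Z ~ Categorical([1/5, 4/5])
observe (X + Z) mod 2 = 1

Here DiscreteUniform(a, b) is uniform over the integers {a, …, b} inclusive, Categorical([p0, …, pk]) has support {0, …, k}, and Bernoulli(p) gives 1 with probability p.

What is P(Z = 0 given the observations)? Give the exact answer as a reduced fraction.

P(Z = 0 | obs) = 2/15

Enumerate traces; 6 have nonzero weight after conditioning:
  (X=0, Y=2, Z=1) weight 2/15
  (X=0, Y=3, Z=1) weight 2/15
  (X=1, Y=2, Z=0) weight 1/30
  (X=1, Y=3, Z=0) weight 1/30
  (X=2, Y=2, Z=1) weight 1/12
  (X=2, Y=3, Z=1) weight 1/12
Group by Z:
  weight(Z=0) = 1/15
  weight(Z=1) = 13/30
Total weight = 1/15 + 13/30 = 1/2
P(Z=0 | obs) = 1/15 / 1/2 = 2/15
P(Z=1 | obs) = 13/30 / 1/2 = 13/15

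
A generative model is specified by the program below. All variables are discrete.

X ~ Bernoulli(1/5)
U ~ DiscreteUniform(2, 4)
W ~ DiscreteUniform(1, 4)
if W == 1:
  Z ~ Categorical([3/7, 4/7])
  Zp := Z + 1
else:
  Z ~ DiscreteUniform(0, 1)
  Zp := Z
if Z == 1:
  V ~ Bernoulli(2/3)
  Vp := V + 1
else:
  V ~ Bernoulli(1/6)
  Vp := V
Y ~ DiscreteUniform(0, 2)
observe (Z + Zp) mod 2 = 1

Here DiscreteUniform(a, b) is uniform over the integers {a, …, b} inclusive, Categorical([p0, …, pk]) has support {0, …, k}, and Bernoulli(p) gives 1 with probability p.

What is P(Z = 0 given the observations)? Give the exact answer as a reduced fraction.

Enumerate traces; 72 have nonzero weight after conditioning:
  (X=0, U=2, W=1, Z=0, V=0, Y=0) weight 1/126
  (X=0, U=2, W=1, Z=0, V=0, Y=1) weight 1/126
  (X=0, U=2, W=1, Z=0, V=0, Y=2) weight 1/126
  (X=0, U=2, W=1, Z=0, V=1, Y=0) weight 1/630
  (X=0, U=2, W=1, Z=0, V=1, Y=1) weight 1/630
  (X=0, U=2, W=1, Z=0, V=1, Y=2) weight 1/630
  (X=0, U=2, W=1, Z=1, V=0, Y=0) weight 4/945
  (X=0, U=2, W=1, Z=1, V=0, Y=1) weight 4/945
  … 64 more
Group by Z:
  weight(Z=0) = 3/28
  weight(Z=1) = 1/7
Total weight = 3/28 + 1/7 = 1/4
P(Z=0 | obs) = 3/28 / 1/4 = 3/7
P(Z=1 | obs) = 1/7 / 1/4 = 4/7

P(Z = 0 | obs) = 3/7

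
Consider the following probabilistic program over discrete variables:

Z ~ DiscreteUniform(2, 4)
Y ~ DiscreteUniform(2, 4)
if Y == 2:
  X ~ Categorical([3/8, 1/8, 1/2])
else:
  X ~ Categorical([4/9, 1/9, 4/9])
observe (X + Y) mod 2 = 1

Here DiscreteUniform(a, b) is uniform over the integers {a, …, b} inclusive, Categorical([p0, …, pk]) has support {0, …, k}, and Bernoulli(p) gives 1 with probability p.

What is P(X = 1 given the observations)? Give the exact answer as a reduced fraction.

Enumerate traces; 12 have nonzero weight after conditioning:
  (Z=2, Y=2, X=1) weight 1/72
  (Z=2, Y=3, X=0) weight 4/81
  (Z=2, Y=3, X=2) weight 4/81
  (Z=2, Y=4, X=1) weight 1/81
  (Z=3, Y=2, X=1) weight 1/72
  (Z=3, Y=3, X=0) weight 4/81
  (Z=3, Y=3, X=2) weight 4/81
  (Z=3, Y=4, X=1) weight 1/81
  … 4 more
Group by X:
  weight(X=0) = 4/27
  weight(X=1) = 17/216
  weight(X=2) = 4/27
Total weight = 4/27 + 17/216 + 4/27 = 3/8
P(X=0 | obs) = 4/27 / 3/8 = 32/81
P(X=1 | obs) = 17/216 / 3/8 = 17/81
P(X=2 | obs) = 4/27 / 3/8 = 32/81

P(X = 1 | obs) = 17/81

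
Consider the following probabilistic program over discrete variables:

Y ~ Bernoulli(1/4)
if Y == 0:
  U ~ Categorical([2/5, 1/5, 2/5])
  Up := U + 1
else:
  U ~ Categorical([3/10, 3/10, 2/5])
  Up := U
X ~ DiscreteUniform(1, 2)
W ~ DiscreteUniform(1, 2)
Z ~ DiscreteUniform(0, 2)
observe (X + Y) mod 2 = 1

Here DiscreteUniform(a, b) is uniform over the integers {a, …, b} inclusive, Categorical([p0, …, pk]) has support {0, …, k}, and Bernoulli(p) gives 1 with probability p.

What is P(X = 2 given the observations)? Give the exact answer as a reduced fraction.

P(X = 2 | obs) = 1/4

Enumerate traces; 36 have nonzero weight after conditioning:
  (Y=0, U=0, X=1, W=1, Z=0) weight 1/40
  (Y=0, U=0, X=1, W=1, Z=1) weight 1/40
  (Y=0, U=0, X=1, W=1, Z=2) weight 1/40
  (Y=0, U=0, X=1, W=2, Z=0) weight 1/40
  (Y=0, U=0, X=1, W=2, Z=1) weight 1/40
  (Y=0, U=0, X=1, W=2, Z=2) weight 1/40
  (Y=0, U=1, X=1, W=1, Z=0) weight 1/80
  (Y=0, U=1, X=1, W=1, Z=1) weight 1/80
  (Y=1, U=0, X=2, W=1, Z=0) weight 1/160
  … 27 more
Group by X:
  weight(X=1) = 3/8
  weight(X=2) = 1/8
Total weight = 3/8 + 1/8 = 1/2
P(X=1 | obs) = 3/8 / 1/2 = 3/4
P(X=2 | obs) = 1/8 / 1/2 = 1/4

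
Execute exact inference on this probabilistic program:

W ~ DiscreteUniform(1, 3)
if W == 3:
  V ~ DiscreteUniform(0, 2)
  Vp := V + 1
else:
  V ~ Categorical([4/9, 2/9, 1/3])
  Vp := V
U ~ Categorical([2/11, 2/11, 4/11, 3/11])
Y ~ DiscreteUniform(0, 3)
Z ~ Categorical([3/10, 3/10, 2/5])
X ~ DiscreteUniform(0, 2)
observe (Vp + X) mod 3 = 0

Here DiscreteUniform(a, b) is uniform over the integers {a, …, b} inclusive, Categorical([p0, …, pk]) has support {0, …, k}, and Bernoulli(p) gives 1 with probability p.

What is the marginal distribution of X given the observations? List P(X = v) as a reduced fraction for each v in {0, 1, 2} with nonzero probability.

P(X=0) = 11/27, P(X=1) = 1/3, P(X=2) = 7/27

Enumerate traces; 432 have nonzero weight after conditioning:
  (W=1, V=0, U=0, Y=0, Z=0, X=0) weight 1/1485
  (W=1, V=0, U=0, Y=0, Z=1, X=0) weight 1/1485
  (W=1, V=0, U=0, Y=0, Z=2, X=0) weight 4/4455
  (W=1, V=0, U=0, Y=1, Z=0, X=0) weight 1/1485
  (W=1, V=0, U=0, Y=1, Z=1, X=0) weight 1/1485
  (W=1, V=0, U=0, Y=1, Z=2, X=0) weight 4/4455
  (W=1, V=0, U=0, Y=2, Z=0, X=0) weight 1/1485
  (W=1, V=0, U=0, Y=2, Z=1, X=0) weight 1/1485
  (W=1, V=1, U=0, Y=0, Z=0, X=2) weight 1/2970
  (W=1, V=2, U=0, Y=0, Z=0, X=1) weight 1/1980
  … 422 more
Group by X:
  weight(X=0) = 11/81
  weight(X=1) = 1/9
  weight(X=2) = 7/81
Total weight = 11/81 + 1/9 + 7/81 = 1/3
P(X=0 | obs) = 11/81 / 1/3 = 11/27
P(X=1 | obs) = 1/9 / 1/3 = 1/3
P(X=2 | obs) = 7/81 / 1/3 = 7/27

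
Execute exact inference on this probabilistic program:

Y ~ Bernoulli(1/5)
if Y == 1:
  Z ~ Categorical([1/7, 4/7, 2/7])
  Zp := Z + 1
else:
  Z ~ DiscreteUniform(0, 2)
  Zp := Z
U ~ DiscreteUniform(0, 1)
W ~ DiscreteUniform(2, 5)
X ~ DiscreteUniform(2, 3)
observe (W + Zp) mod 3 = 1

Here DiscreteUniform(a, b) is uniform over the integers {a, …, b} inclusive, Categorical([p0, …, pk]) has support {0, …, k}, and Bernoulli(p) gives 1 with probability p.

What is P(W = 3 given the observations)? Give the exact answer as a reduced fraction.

P(W = 3 | obs) = 31/145

Enumerate traces; 32 have nonzero weight after conditioning:
  (Y=0, Z=0, U=0, W=4, X=2) weight 1/60
  (Y=0, Z=0, U=0, W=4, X=3) weight 1/60
  (Y=0, Z=0, U=1, W=4, X=2) weight 1/60
  (Y=0, Z=0, U=1, W=4, X=3) weight 1/60
  (Y=0, Z=1, U=0, W=3, X=2) weight 1/60
  (Y=0, Z=1, U=0, W=3, X=3) weight 1/60
  (Y=0, Z=1, U=1, W=3, X=2) weight 1/60
  (Y=0, Z=1, U=1, W=3, X=3) weight 1/60
  (Y=0, Z=2, U=0, W=2, X=2) weight 1/60
  (Y=0, Z=2, U=0, W=5, X=2) weight 1/60
  … 22 more
Group by W:
  weight(W=2) = 2/21
  weight(W=3) = 31/420
  weight(W=4) = 17/210
  weight(W=5) = 2/21
Total weight = 2/21 + 31/420 + 17/210 + 2/21 = 29/84
P(W=2 | obs) = 2/21 / 29/84 = 8/29
P(W=3 | obs) = 31/420 / 29/84 = 31/145
P(W=4 | obs) = 17/210 / 29/84 = 34/145
P(W=5 | obs) = 2/21 / 29/84 = 8/29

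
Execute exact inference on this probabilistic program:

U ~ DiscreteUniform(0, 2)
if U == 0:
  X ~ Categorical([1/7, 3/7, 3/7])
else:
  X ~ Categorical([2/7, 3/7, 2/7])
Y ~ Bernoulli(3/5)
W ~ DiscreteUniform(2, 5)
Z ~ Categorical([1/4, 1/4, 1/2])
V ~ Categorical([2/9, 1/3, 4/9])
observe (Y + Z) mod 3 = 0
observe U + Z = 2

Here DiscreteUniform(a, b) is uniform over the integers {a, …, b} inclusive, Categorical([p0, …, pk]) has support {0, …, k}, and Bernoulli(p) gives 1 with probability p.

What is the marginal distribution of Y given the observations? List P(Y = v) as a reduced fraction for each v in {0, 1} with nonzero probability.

P(Y=0) = 1/4, P(Y=1) = 3/4

Enumerate traces; 72 have nonzero weight after conditioning:
  (U=0, X=0, Y=1, W=2, Z=2, V=0) weight 1/1260
  (U=0, X=0, Y=1, W=2, Z=2, V=1) weight 1/840
  (U=0, X=0, Y=1, W=2, Z=2, V=2) weight 1/630
  (U=0, X=0, Y=1, W=3, Z=2, V=0) weight 1/1260
  (U=0, X=0, Y=1, W=3, Z=2, V=1) weight 1/840
  (U=0, X=0, Y=1, W=3, Z=2, V=2) weight 1/630
  (U=0, X=0, Y=1, W=4, Z=2, V=0) weight 1/1260
  (U=0, X=0, Y=1, W=4, Z=2, V=1) weight 1/840
  (U=2, X=0, Y=0, W=2, Z=0, V=0) weight 1/1890
  … 63 more
Group by Y:
  weight(Y=0) = 1/30
  weight(Y=1) = 1/10
Total weight = 1/30 + 1/10 = 2/15
P(Y=0 | obs) = 1/30 / 2/15 = 1/4
P(Y=1 | obs) = 1/10 / 2/15 = 3/4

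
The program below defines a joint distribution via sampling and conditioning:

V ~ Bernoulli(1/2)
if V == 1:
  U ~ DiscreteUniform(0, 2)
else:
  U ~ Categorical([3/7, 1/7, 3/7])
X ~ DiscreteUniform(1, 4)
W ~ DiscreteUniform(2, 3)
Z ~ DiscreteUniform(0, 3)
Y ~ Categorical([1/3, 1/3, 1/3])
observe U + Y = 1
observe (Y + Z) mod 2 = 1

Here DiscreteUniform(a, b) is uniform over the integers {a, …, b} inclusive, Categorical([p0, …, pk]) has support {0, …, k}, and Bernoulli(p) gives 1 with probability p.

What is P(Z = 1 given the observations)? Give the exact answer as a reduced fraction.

Enumerate traces; 64 have nonzero weight after conditioning:
  (V=0, U=0, X=1, W=2, Z=0, Y=1) weight 1/448
  (V=0, U=0, X=1, W=2, Z=2, Y=1) weight 1/448
  (V=0, U=0, X=1, W=3, Z=0, Y=1) weight 1/448
  (V=0, U=0, X=1, W=3, Z=2, Y=1) weight 1/448
  (V=0, U=0, X=2, W=2, Z=0, Y=1) weight 1/448
  (V=0, U=0, X=2, W=2, Z=2, Y=1) weight 1/448
  (V=0, U=0, X=2, W=3, Z=0, Y=1) weight 1/448
  (V=0, U=0, X=2, W=3, Z=2, Y=1) weight 1/448
  (V=0, U=1, X=1, W=2, Z=1, Y=0) weight 1/1344
  (V=0, U=1, X=1, W=2, Z=3, Y=0) weight 1/1344
  … 54 more
Group by Z:
  weight(Z=0) = 2/63
  weight(Z=1) = 5/252
  weight(Z=2) = 2/63
  weight(Z=3) = 5/252
Total weight = 2/63 + 5/252 + 2/63 + 5/252 = 13/126
P(Z=0 | obs) = 2/63 / 13/126 = 4/13
P(Z=1 | obs) = 5/252 / 13/126 = 5/26
P(Z=2 | obs) = 2/63 / 13/126 = 4/13
P(Z=3 | obs) = 5/252 / 13/126 = 5/26

P(Z = 1 | obs) = 5/26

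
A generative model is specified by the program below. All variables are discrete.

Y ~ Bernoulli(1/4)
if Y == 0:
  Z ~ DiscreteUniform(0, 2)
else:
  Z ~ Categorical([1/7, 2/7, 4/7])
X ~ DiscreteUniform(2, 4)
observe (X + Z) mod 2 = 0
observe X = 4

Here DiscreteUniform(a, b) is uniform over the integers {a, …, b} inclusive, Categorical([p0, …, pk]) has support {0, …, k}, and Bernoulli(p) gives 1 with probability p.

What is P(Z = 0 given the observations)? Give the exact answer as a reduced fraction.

Enumerate traces; 4 have nonzero weight after conditioning:
  (Y=0, Z=0, X=4) weight 1/12
  (Y=0, Z=2, X=4) weight 1/12
  (Y=1, Z=0, X=4) weight 1/84
  (Y=1, Z=2, X=4) weight 1/21
Group by Z:
  weight(Z=0) = 2/21
  weight(Z=2) = 11/84
Total weight = 2/21 + 11/84 = 19/84
P(Z=0 | obs) = 2/21 / 19/84 = 8/19
P(Z=2 | obs) = 11/84 / 19/84 = 11/19

P(Z = 0 | obs) = 8/19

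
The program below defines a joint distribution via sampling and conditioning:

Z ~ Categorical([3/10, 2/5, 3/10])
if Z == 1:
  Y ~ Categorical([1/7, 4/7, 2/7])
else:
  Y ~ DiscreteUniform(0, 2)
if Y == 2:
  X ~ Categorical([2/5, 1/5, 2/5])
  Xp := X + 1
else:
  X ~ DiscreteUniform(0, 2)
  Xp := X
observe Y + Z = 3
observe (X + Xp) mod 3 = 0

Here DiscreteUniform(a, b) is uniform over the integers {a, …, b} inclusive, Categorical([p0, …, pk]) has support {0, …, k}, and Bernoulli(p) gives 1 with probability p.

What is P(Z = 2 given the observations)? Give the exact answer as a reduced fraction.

Enumerate traces; 2 have nonzero weight after conditioning:
  (Z=1, Y=2, X=1) weight 4/175
  (Z=2, Y=1, X=0) weight 1/30
Group by Z:
  weight(Z=1) = 4/175
  weight(Z=2) = 1/30
Total weight = 4/175 + 1/30 = 59/1050
P(Z=1 | obs) = 4/175 / 59/1050 = 24/59
P(Z=2 | obs) = 1/30 / 59/1050 = 35/59

P(Z = 2 | obs) = 35/59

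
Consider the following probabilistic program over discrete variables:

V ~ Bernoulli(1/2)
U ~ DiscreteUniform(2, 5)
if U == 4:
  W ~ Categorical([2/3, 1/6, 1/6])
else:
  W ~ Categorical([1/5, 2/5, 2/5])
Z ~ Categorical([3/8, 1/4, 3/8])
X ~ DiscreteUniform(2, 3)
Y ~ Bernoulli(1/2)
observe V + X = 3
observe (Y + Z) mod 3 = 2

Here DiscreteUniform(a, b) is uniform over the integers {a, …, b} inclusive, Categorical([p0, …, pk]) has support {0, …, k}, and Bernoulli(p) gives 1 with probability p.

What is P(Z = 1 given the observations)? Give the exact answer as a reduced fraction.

Enumerate traces; 48 have nonzero weight after conditioning:
  (V=0, U=2, W=0, Z=1, X=3, Y=1) weight 1/640
  (V=0, U=2, W=0, Z=2, X=3, Y=0) weight 3/1280
  (V=0, U=2, W=1, Z=1, X=3, Y=1) weight 1/320
  (V=0, U=2, W=1, Z=2, X=3, Y=0) weight 3/640
  (V=0, U=2, W=2, Z=1, X=3, Y=1) weight 1/320
  (V=0, U=2, W=2, Z=2, X=3, Y=0) weight 3/640
  (V=0, U=3, W=0, Z=1, X=3, Y=1) weight 1/640
  (V=0, U=3, W=0, Z=2, X=3, Y=0) weight 3/1280
  … 40 more
Group by Z:
  weight(Z=1) = 1/16
  weight(Z=2) = 3/32
Total weight = 1/16 + 3/32 = 5/32
P(Z=1 | obs) = 1/16 / 5/32 = 2/5
P(Z=2 | obs) = 3/32 / 5/32 = 3/5

P(Z = 1 | obs) = 2/5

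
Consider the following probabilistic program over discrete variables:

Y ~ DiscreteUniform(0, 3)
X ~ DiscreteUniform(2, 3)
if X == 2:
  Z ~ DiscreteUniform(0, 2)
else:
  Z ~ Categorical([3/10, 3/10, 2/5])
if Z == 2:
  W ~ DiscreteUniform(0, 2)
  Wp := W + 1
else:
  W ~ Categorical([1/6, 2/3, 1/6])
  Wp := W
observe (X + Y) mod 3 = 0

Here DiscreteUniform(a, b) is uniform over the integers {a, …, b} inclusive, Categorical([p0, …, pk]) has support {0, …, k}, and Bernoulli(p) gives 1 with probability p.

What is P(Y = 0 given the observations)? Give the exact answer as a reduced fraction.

Enumerate traces; 27 have nonzero weight after conditioning:
  (Y=0, X=3, Z=0, W=0) weight 1/160
  (Y=0, X=3, Z=0, W=1) weight 1/40
  (Y=0, X=3, Z=0, W=2) weight 1/160
  (Y=0, X=3, Z=1, W=0) weight 1/160
  (Y=0, X=3, Z=1, W=1) weight 1/40
  (Y=0, X=3, Z=1, W=2) weight 1/160
  (Y=0, X=3, Z=2, W=0) weight 1/60
  (Y=0, X=3, Z=2, W=1) weight 1/60
  (Y=1, X=2, Z=0, W=0) weight 1/144
  (Y=3, X=3, Z=0, W=0) weight 1/160
  … 17 more
Group by Y:
  weight(Y=0) = 1/8
  weight(Y=1) = 1/8
  weight(Y=3) = 1/8
Total weight = 1/8 + 1/8 + 1/8 = 3/8
P(Y=0 | obs) = 1/8 / 3/8 = 1/3
P(Y=1 | obs) = 1/8 / 3/8 = 1/3
P(Y=3 | obs) = 1/8 / 3/8 = 1/3

P(Y = 0 | obs) = 1/3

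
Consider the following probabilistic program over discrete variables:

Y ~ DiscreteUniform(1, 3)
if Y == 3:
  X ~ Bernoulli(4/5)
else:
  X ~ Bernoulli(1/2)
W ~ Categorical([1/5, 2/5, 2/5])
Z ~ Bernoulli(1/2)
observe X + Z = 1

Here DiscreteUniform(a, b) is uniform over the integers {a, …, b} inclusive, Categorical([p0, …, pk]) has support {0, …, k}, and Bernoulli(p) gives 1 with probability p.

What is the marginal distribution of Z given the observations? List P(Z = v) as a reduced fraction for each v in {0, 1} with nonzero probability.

P(Z=0) = 3/5, P(Z=1) = 2/5

Enumerate traces; 18 have nonzero weight after conditioning:
  (Y=1, X=0, W=0, Z=1) weight 1/60
  (Y=1, X=0, W=1, Z=1) weight 1/30
  (Y=1, X=0, W=2, Z=1) weight 1/30
  (Y=1, X=1, W=0, Z=0) weight 1/60
  (Y=1, X=1, W=1, Z=0) weight 1/30
  (Y=1, X=1, W=2, Z=0) weight 1/30
  (Y=2, X=0, W=0, Z=1) weight 1/60
  (Y=2, X=0, W=1, Z=1) weight 1/30
  … 10 more
Group by Z:
  weight(Z=0) = 3/10
  weight(Z=1) = 1/5
Total weight = 3/10 + 1/5 = 1/2
P(Z=0 | obs) = 3/10 / 1/2 = 3/5
P(Z=1 | obs) = 1/5 / 1/2 = 2/5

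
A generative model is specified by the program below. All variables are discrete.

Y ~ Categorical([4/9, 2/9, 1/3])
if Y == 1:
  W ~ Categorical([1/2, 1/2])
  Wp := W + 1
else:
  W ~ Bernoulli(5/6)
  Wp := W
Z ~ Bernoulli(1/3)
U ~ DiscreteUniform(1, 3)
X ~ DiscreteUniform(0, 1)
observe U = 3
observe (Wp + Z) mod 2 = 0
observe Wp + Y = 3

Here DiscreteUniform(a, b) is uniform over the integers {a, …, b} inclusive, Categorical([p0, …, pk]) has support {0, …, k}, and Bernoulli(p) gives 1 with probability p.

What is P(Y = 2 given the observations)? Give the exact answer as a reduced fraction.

P(Y = 2 | obs) = 5/9

Enumerate traces; 4 have nonzero weight after conditioning:
  (Y=1, W=1, Z=0, U=3, X=0) weight 1/81
  (Y=1, W=1, Z=0, U=3, X=1) weight 1/81
  (Y=2, W=1, Z=1, U=3, X=0) weight 5/324
  (Y=2, W=1, Z=1, U=3, X=1) weight 5/324
Group by Y:
  weight(Y=1) = 2/81
  weight(Y=2) = 5/162
Total weight = 2/81 + 5/162 = 1/18
P(Y=1 | obs) = 2/81 / 1/18 = 4/9
P(Y=2 | obs) = 5/162 / 1/18 = 5/9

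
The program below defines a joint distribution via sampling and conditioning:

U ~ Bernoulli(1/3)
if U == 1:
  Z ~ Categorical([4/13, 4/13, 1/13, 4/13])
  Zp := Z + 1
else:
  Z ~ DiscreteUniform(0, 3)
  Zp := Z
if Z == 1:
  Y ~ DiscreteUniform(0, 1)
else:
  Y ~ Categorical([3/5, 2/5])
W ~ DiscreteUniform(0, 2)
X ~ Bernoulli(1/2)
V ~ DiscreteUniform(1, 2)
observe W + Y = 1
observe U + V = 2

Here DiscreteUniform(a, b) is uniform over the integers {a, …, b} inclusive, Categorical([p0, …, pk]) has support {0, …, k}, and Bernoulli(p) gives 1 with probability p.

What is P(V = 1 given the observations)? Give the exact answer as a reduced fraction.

P(V = 1 | obs) = 1/3

Enumerate traces; 32 have nonzero weight after conditioning:
  (U=0, Z=0, Y=0, W=1, X=0, V=2) weight 1/120
  (U=0, Z=0, Y=0, W=1, X=1, V=2) weight 1/120
  (U=0, Z=0, Y=1, W=0, X=0, V=2) weight 1/180
  (U=0, Z=0, Y=1, W=0, X=1, V=2) weight 1/180
  (U=0, Z=1, Y=0, W=1, X=0, V=2) weight 1/144
  (U=0, Z=1, Y=0, W=1, X=1, V=2) weight 1/144
  (U=0, Z=1, Y=1, W=0, X=0, V=2) weight 1/144
  (U=0, Z=1, Y=1, W=0, X=1, V=2) weight 1/144
  (U=1, Z=0, Y=0, W=1, X=0, V=1) weight 1/195
  … 23 more
Group by V:
  weight(V=1) = 1/18
  weight(V=2) = 1/9
Total weight = 1/18 + 1/9 = 1/6
P(V=1 | obs) = 1/18 / 1/6 = 1/3
P(V=2 | obs) = 1/9 / 1/6 = 2/3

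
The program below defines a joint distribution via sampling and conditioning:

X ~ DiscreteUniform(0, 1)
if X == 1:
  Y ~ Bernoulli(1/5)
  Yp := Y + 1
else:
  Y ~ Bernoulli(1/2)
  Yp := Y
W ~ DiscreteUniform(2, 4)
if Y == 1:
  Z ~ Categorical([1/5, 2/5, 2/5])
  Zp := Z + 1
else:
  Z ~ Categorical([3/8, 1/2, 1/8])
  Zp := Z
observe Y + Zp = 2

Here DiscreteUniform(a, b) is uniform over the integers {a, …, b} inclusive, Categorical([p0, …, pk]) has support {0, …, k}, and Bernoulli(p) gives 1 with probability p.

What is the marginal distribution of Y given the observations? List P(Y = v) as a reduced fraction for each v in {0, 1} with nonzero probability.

Enumerate traces; 12 have nonzero weight after conditioning:
  (X=0, Y=0, W=2, Z=2) weight 1/96
  (X=0, Y=0, W=3, Z=2) weight 1/96
  (X=0, Y=0, W=4, Z=2) weight 1/96
  (X=0, Y=1, W=2, Z=0) weight 1/60
  (X=0, Y=1, W=3, Z=0) weight 1/60
  (X=0, Y=1, W=4, Z=0) weight 1/60
  (X=1, Y=0, W=2, Z=2) weight 1/60
  (X=1, Y=0, W=3, Z=2) weight 1/60
  … 4 more
Group by Y:
  weight(Y=0) = 13/160
  weight(Y=1) = 7/100
Total weight = 13/160 + 7/100 = 121/800
P(Y=0 | obs) = 13/160 / 121/800 = 65/121
P(Y=1 | obs) = 7/100 / 121/800 = 56/121

P(Y=0) = 65/121, P(Y=1) = 56/121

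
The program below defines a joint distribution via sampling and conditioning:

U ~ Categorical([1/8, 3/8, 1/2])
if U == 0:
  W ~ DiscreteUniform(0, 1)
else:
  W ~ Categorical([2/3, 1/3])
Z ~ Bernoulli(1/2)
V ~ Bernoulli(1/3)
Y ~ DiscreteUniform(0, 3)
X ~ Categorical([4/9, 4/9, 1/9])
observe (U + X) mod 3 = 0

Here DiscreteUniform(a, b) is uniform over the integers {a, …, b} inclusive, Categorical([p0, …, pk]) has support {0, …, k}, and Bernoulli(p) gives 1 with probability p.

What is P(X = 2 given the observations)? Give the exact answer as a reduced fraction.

Enumerate traces; 96 have nonzero weight after conditioning:
  (U=0, W=0, Z=0, V=0, Y=0, X=0) weight 1/432
  (U=0, W=0, Z=0, V=0, Y=1, X=0) weight 1/432
  (U=0, W=0, Z=0, V=0, Y=2, X=0) weight 1/432
  (U=0, W=0, Z=0, V=0, Y=3, X=0) weight 1/432
  (U=0, W=0, Z=0, V=1, Y=0, X=0) weight 1/864
  (U=0, W=0, Z=0, V=1, Y=1, X=0) weight 1/864
  (U=0, W=0, Z=0, V=1, Y=2, X=0) weight 1/864
  (U=0, W=0, Z=0, V=1, Y=3, X=0) weight 1/864
  (U=1, W=0, Z=0, V=0, Y=0, X=2) weight 1/432
  (U=2, W=0, Z=0, V=0, Y=0, X=1) weight 1/81
  … 86 more
Group by X:
  weight(X=0) = 1/18
  weight(X=1) = 2/9
  weight(X=2) = 1/24
Total weight = 1/18 + 2/9 + 1/24 = 23/72
P(X=0 | obs) = 1/18 / 23/72 = 4/23
P(X=1 | obs) = 2/9 / 23/72 = 16/23
P(X=2 | obs) = 1/24 / 23/72 = 3/23

P(X = 2 | obs) = 3/23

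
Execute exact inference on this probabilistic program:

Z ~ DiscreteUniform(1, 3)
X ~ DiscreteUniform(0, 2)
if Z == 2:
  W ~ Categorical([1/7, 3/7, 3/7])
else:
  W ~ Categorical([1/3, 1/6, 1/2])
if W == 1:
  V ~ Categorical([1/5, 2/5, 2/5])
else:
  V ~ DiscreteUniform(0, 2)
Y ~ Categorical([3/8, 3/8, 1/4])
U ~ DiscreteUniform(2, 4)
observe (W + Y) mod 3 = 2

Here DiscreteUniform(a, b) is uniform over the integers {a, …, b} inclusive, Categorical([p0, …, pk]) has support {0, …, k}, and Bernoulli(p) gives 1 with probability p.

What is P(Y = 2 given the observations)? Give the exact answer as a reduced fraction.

Enumerate traces; 243 have nonzero weight after conditioning:
  (Z=1, X=0, W=0, V=0, Y=2, U=2) weight 1/972
  (Z=1, X=0, W=0, V=0, Y=2, U=3) weight 1/972
  (Z=1, X=0, W=0, V=0, Y=2, U=4) weight 1/972
  (Z=1, X=0, W=0, V=1, Y=2, U=2) weight 1/972
  (Z=1, X=0, W=0, V=1, Y=2, U=3) weight 1/972
  (Z=1, X=0, W=0, V=1, Y=2, U=4) weight 1/972
  (Z=1, X=0, W=0, V=2, Y=2, U=2) weight 1/972
  (Z=1, X=0, W=0, V=2, Y=2, U=3) weight 1/972
  (Z=1, X=0, W=1, V=0, Y=1, U=2) weight 1/2160
  (Z=1, X=0, W=2, V=0, Y=0, U=2) weight 1/432
  … 233 more
Group by Y:
  weight(Y=0) = 5/28
  weight(Y=1) = 2/21
  weight(Y=2) = 17/252
Total weight = 5/28 + 2/21 + 17/252 = 43/126
P(Y=0 | obs) = 5/28 / 43/126 = 45/86
P(Y=1 | obs) = 2/21 / 43/126 = 12/43
P(Y=2 | obs) = 17/252 / 43/126 = 17/86

P(Y = 2 | obs) = 17/86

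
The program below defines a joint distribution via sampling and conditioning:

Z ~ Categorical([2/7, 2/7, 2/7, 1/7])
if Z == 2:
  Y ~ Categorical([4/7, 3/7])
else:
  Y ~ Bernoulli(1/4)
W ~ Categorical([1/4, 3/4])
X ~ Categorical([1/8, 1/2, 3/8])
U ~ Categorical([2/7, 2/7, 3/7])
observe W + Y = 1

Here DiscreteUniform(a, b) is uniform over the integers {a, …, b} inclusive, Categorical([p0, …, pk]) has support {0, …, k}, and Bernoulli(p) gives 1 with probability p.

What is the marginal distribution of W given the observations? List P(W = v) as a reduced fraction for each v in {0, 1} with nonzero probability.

P(W=0) = 59/470, P(W=1) = 411/470

Enumerate traces; 72 have nonzero weight after conditioning:
  (Z=0, Y=0, W=1, X=0, U=0) weight 9/1568
  (Z=0, Y=0, W=1, X=0, U=1) weight 9/1568
  (Z=0, Y=0, W=1, X=0, U=2) weight 27/3136
  (Z=0, Y=0, W=1, X=1, U=0) weight 9/392
  (Z=0, Y=0, W=1, X=1, U=1) weight 9/392
  (Z=0, Y=0, W=1, X=1, U=2) weight 27/784
  (Z=0, Y=0, W=1, X=2, U=0) weight 27/1568
  (Z=0, Y=0, W=1, X=2, U=1) weight 27/1568
  (Z=0, Y=1, W=0, X=0, U=0) weight 1/1568
  … 63 more
Group by W:
  weight(W=0) = 59/784
  weight(W=1) = 411/784
Total weight = 59/784 + 411/784 = 235/392
P(W=0 | obs) = 59/784 / 235/392 = 59/470
P(W=1 | obs) = 411/784 / 235/392 = 411/470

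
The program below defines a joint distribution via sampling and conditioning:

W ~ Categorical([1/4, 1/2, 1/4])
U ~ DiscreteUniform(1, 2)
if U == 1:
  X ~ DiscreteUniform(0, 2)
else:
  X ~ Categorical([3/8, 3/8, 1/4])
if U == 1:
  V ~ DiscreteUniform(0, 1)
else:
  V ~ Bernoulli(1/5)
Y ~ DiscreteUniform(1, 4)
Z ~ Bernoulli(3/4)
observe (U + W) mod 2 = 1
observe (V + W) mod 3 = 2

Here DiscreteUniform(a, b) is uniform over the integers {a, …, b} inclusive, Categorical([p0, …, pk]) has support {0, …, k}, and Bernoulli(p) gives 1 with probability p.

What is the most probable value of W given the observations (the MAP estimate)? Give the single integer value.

Enumerate traces; 48 have nonzero weight after conditioning:
  (W=1, U=2, X=0, V=1, Y=1, Z=0) weight 3/2560
  (W=1, U=2, X=0, V=1, Y=1, Z=1) weight 9/2560
  (W=1, U=2, X=0, V=1, Y=2, Z=0) weight 3/2560
  (W=1, U=2, X=0, V=1, Y=2, Z=1) weight 9/2560
  (W=1, U=2, X=0, V=1, Y=3, Z=0) weight 3/2560
  (W=1, U=2, X=0, V=1, Y=3, Z=1) weight 9/2560
  (W=1, U=2, X=0, V=1, Y=4, Z=0) weight 3/2560
  (W=1, U=2, X=0, V=1, Y=4, Z=1) weight 9/2560
  (W=2, U=1, X=0, V=0, Y=1, Z=0) weight 1/768
  … 39 more
Group by W:
  weight(W=1) = 1/20
  weight(W=2) = 1/16
Total weight = 1/20 + 1/16 = 9/80
P(W=1 | obs) = 1/20 / 9/80 = 4/9
P(W=2 | obs) = 1/16 / 9/80 = 5/9
argmax = 2

argmax_v P(W = v | obs) = 2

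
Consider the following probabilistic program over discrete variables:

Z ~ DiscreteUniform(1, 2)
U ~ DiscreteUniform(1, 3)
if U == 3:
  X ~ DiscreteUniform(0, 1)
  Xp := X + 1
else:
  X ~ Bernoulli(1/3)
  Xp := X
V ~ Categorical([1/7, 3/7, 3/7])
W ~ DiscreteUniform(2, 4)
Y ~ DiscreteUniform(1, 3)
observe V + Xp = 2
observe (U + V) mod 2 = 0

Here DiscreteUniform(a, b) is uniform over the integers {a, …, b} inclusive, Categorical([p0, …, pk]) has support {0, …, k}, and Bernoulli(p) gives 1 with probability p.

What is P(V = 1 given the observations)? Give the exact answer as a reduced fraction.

Enumerate traces; 54 have nonzero weight after conditioning:
  (Z=1, U=1, X=1, V=1, W=2, Y=1) weight 1/378
  (Z=1, U=1, X=1, V=1, W=2, Y=2) weight 1/378
  (Z=1, U=1, X=1, V=1, W=2, Y=3) weight 1/378
  (Z=1, U=1, X=1, V=1, W=3, Y=1) weight 1/378
  (Z=1, U=1, X=1, V=1, W=3, Y=2) weight 1/378
  (Z=1, U=1, X=1, V=1, W=3, Y=3) weight 1/378
  (Z=1, U=1, X=1, V=1, W=4, Y=1) weight 1/378
  (Z=1, U=1, X=1, V=1, W=4, Y=2) weight 1/378
  (Z=1, U=2, X=0, V=2, W=2, Y=1) weight 1/189
  … 45 more
Group by V:
  weight(V=1) = 5/42
  weight(V=2) = 2/21
Total weight = 5/42 + 2/21 = 3/14
P(V=1 | obs) = 5/42 / 3/14 = 5/9
P(V=2 | obs) = 2/21 / 3/14 = 4/9

P(V = 1 | obs) = 5/9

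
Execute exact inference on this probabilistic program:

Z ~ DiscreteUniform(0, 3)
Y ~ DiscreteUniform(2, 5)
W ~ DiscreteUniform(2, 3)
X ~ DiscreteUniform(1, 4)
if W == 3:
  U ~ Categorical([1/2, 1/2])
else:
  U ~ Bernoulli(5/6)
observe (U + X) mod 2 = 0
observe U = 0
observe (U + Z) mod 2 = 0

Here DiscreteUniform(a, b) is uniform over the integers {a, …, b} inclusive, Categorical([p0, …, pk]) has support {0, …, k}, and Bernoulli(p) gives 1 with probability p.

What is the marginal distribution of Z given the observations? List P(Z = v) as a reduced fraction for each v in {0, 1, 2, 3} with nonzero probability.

Enumerate traces; 32 have nonzero weight after conditioning:
  (Z=0, Y=2, W=2, X=2, U=0) weight 1/768
  (Z=0, Y=2, W=2, X=4, U=0) weight 1/768
  (Z=0, Y=2, W=3, X=2, U=0) weight 1/256
  (Z=0, Y=2, W=3, X=4, U=0) weight 1/256
  (Z=0, Y=3, W=2, X=2, U=0) weight 1/768
  (Z=0, Y=3, W=2, X=4, U=0) weight 1/768
  (Z=0, Y=3, W=3, X=2, U=0) weight 1/256
  (Z=0, Y=3, W=3, X=4, U=0) weight 1/256
  (Z=2, Y=2, W=2, X=2, U=0) weight 1/768
  … 23 more
Group by Z:
  weight(Z=0) = 1/24
  weight(Z=2) = 1/24
Total weight = 1/24 + 1/24 = 1/12
P(Z=0 | obs) = 1/24 / 1/12 = 1/2
P(Z=2 | obs) = 1/24 / 1/12 = 1/2

P(Z=0) = 1/2, P(Z=2) = 1/2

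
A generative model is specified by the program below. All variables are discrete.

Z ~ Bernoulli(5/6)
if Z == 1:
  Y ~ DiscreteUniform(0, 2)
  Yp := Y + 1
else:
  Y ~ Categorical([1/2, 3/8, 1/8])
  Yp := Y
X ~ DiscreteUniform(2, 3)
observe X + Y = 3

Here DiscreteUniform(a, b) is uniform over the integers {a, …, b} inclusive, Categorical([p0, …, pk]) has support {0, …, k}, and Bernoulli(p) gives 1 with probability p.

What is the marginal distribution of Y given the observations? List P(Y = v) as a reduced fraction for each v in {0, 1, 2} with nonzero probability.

Enumerate traces; 4 have nonzero weight after conditioning:
  (Z=0, Y=0, X=3) weight 1/24
  (Z=0, Y=1, X=2) weight 1/32
  (Z=1, Y=0, X=3) weight 5/36
  (Z=1, Y=1, X=2) weight 5/36
Group by Y:
  weight(Y=0) = 13/72
  weight(Y=1) = 49/288
Total weight = 13/72 + 49/288 = 101/288
P(Y=0 | obs) = 13/72 / 101/288 = 52/101
P(Y=1 | obs) = 49/288 / 101/288 = 49/101

P(Y=0) = 52/101, P(Y=1) = 49/101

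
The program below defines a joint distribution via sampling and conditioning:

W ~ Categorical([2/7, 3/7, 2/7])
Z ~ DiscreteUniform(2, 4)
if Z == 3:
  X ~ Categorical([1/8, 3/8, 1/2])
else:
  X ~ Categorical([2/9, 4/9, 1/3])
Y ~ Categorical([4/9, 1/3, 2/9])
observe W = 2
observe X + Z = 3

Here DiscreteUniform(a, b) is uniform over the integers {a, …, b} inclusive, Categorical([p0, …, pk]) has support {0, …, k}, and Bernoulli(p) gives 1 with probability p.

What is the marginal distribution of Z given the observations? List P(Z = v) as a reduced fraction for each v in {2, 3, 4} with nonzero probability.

Enumerate traces; 6 have nonzero weight after conditioning:
  (W=2, Z=2, X=1, Y=0) weight 32/1701
  (W=2, Z=2, X=1, Y=1) weight 8/567
  (W=2, Z=2, X=1, Y=2) weight 16/1701
  (W=2, Z=3, X=0, Y=0) weight 1/189
  (W=2, Z=3, X=0, Y=1) weight 1/252
  (W=2, Z=3, X=0, Y=2) weight 1/378
Group by Z:
  weight(Z=2) = 8/189
  weight(Z=3) = 1/84
Total weight = 8/189 + 1/84 = 41/756
P(Z=2 | obs) = 8/189 / 41/756 = 32/41
P(Z=3 | obs) = 1/84 / 41/756 = 9/41

P(Z=2) = 32/41, P(Z=3) = 9/41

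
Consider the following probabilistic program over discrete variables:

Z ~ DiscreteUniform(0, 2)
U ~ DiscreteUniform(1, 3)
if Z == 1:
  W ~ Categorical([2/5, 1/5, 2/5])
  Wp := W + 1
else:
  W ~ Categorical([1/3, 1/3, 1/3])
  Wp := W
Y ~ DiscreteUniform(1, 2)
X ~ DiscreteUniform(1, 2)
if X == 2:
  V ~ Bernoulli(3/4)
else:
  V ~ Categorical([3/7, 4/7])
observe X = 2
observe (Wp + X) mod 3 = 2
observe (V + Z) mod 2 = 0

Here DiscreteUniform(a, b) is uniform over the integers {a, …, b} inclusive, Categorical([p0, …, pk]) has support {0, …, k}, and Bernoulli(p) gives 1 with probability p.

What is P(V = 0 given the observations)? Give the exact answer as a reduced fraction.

P(V = 0 | obs) = 5/14

Enumerate traces; 18 have nonzero weight after conditioning:
  (Z=0, U=1, W=0, Y=1, X=2, V=0) weight 1/432
  (Z=0, U=1, W=0, Y=2, X=2, V=0) weight 1/432
  (Z=0, U=2, W=0, Y=1, X=2, V=0) weight 1/432
  (Z=0, U=2, W=0, Y=2, X=2, V=0) weight 1/432
  (Z=0, U=3, W=0, Y=1, X=2, V=0) weight 1/432
  (Z=0, U=3, W=0, Y=2, X=2, V=0) weight 1/432
  (Z=1, U=1, W=2, Y=1, X=2, V=1) weight 1/120
  (Z=1, U=1, W=2, Y=2, X=2, V=1) weight 1/120
  … 10 more
Group by V:
  weight(V=0) = 1/36
  weight(V=1) = 1/20
Total weight = 1/36 + 1/20 = 7/90
P(V=0 | obs) = 1/36 / 7/90 = 5/14
P(V=1 | obs) = 1/20 / 7/90 = 9/14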